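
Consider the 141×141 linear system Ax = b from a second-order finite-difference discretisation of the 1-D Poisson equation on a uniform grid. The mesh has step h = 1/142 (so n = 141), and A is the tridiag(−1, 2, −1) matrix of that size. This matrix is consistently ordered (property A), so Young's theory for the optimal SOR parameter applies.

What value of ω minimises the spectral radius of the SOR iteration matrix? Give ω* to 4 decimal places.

ω* = 1.9567

With n=141, ρ(Jacobi) = cos(π/142) = 0.9998.
√(1−ρ_J²) = |sin(π/142)| = 0.02212
So ω* = 2/1.02212 = 1.9567 (Young).
ρ_SOR = ω* − 1 = 1.9567 − 1 = 0.9567.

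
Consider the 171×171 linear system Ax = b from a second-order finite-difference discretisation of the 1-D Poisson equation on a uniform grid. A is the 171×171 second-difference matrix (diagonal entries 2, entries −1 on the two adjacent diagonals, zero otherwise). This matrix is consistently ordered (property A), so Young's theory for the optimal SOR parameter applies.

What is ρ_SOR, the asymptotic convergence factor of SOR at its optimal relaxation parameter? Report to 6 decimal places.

[ρ_J] n=171: ρ(B_J) = cos(π/(n+1)) = cos(π/172) = 0.999833.
1 − cos²(π/172) = sin²(π/172) ⇒ √(1−ρ_J²) = sin(π/172) = 0.0182641.
ω* = 2 / (1 + 0.0182641) = 2 / 1.0182641 ≈ 1.964127.
Hence ρ(B_{ω*}) = 1.964127 − 1 = 0.964127.

ρ_SOR = 0.964127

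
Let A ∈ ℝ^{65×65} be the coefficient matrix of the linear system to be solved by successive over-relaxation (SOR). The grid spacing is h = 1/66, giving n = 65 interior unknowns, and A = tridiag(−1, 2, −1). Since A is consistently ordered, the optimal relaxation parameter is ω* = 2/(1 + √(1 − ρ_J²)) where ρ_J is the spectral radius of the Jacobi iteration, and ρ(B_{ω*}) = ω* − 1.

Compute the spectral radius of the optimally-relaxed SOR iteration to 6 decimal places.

B_J for the 65×65 system has eigenvalues cos(kπ/66); ρ_J = cos(π/66) = 0.998867.
√(1−ρ_J²) = |sin(π/66)| = 0.0475819
ω* = 2/(1+0.0475819) = 1.909159
ρ(B_{ω*}) = ω*−1 = 0.909159

ρ_SOR = 0.909159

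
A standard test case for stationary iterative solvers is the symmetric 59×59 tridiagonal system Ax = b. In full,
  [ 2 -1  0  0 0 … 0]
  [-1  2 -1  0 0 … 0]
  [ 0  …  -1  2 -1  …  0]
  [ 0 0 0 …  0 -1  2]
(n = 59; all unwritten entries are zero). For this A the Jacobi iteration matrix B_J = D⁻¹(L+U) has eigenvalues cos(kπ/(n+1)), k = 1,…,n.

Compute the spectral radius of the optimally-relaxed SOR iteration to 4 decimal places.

ρ_SOR = 0.9005

With n=59, ρ(Jacobi) = cos(π/60) = 0.9986.
√(1 − cos²(π/60)) = sin(π/60) ≈ 0.05234.
So ω* = 2/1.05234 = 1.9005 (Young).
ρ_SOR = ω* − 1 ≈ 0.9005.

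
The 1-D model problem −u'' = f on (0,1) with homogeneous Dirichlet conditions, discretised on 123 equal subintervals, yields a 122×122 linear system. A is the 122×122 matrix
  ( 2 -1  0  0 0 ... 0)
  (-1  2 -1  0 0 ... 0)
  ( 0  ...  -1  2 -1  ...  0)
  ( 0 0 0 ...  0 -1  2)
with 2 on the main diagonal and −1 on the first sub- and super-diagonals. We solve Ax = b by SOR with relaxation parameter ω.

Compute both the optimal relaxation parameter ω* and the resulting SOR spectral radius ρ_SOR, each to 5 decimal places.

With n=122, ρ(Jacobi) = cos(π/123) = 0.99967.
√(1−ρ_J²) simplifies to sin(π/123) = 0.025539.
ω* = 2/(1 + 0.025539) = 2/1.025539 = 1.95019.
At ω = 1.95019 every |λ(B_ω)| = ω−1, so ρ_SOR = 0.95019.

ω* = 1.95019, ρ_SOR = 0.95019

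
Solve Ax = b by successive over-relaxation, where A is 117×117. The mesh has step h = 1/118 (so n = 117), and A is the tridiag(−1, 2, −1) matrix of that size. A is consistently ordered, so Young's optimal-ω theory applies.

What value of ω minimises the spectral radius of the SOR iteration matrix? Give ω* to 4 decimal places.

ω* = 1.9481

With n=117, ρ(Jacobi) = cos(π/118) = 0.9996.
√(1−ρ_J²) simplifies to sin(π/118) = 0.02662.
ω* = 2/(1 + 0.02662) = 2/1.02662 = 1.9481.
ρ(B_{ω*}) = ω*−1 = 0.9481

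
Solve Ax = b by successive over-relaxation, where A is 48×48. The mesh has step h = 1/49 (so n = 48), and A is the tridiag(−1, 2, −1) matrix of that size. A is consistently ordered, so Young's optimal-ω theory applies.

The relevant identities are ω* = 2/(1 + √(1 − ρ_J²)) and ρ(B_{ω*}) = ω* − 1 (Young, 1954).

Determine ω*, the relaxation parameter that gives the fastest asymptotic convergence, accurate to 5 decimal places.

With n=48, ρ(Jacobi) = cos(π/49) = 0.99795.
√(1 − cos²(π/49)) = sin(π/49) ≈ 0.064070.
Young: ω* = 2/(1+√(1−ρ_J²)) = 2/(1+0.064070) = 2/1.064070 = 1.87958.
At ω = 1.87958 every |λ(B_ω)| = ω−1, so ρ_SOR = 0.87958.

ω* = 1.87958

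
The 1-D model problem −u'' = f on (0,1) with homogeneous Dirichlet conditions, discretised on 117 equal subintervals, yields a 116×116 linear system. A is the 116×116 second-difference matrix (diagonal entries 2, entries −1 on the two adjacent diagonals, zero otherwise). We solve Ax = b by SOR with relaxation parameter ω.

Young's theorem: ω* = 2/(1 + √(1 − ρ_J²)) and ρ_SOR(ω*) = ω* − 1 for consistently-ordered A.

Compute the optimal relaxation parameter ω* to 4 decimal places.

ω* = 1.9477

spectrum of D⁻¹(L+U) = {cos(kπ/117) : 1≤k≤116}; ρ_J = cos(π/117) = 0.9996.
1 − cos²(π/117) = sin²(π/117) ⇒ √(1−ρ_J²) = sin(π/117) = 0.02685.
ω* = 2/(1 + 0.02685) = 2/1.02685 = 1.9477.
ρ_SOR = ω* − 1 = 1.9477 − 1 = 0.9477.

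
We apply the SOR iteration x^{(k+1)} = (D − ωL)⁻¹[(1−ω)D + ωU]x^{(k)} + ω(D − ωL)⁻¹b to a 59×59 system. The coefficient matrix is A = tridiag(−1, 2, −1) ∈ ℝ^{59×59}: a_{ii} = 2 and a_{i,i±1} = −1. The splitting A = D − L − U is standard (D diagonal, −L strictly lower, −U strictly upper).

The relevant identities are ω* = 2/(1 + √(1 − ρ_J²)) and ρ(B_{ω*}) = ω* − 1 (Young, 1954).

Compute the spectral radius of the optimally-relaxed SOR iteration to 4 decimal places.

ρ_SOR = 0.9005

[ρ_J] n=59: ρ(B_J) = cos(π/(n+1)) = cos(π/60) = 0.9986.
root = sin(π/60) = 0.05234  (since 1−cos² = sin²).
Young: ω* = 2/(1+√(1−ρ_J²)) = 2/(1+0.05234) = 2/1.05234 = 1.9005.
ρ_SOR = ω* − 1 ≈ 0.9005.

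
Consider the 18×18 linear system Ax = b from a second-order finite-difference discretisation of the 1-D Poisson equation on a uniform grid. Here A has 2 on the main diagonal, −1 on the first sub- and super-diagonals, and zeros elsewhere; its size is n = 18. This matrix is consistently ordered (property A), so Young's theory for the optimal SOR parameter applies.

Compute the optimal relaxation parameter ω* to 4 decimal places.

ω* = 1.7173

spectrum of D⁻¹(L+U) = {cos(kπ/19) : 1≤k≤18}; ρ_J = cos(π/19) = 0.9864.
√(1−ρ_J²) simplifies to sin(π/19) = 0.16459.
So ω* = 2/1.16459 = 1.7173 (Young).
ρ_SOR = ω* − 1 ≈ 0.7173.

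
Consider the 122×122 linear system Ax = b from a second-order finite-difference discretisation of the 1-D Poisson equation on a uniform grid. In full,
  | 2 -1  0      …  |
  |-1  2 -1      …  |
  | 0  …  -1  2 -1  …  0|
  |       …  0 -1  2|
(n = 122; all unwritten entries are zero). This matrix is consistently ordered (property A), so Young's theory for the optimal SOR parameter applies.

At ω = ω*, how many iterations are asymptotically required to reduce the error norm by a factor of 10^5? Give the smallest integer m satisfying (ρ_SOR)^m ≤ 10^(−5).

m = 226

n=122: λ(B_J) = 1 − λ(A)/2 = cos(kπ/123); k=1 gives ρ_J = 0.9996738.
√(1 − cos²(π/123)) = sin(π/123) ≈ 0.0255386.
Young: ω* = 2/(1+√(1−ρ_J²)) = 2/(1+0.0255386) = 2/1.0255386 = 1.9501948.
ρ_SOR = ω* − 1 ≈ 0.9501948.
m ≥ 5·ln10 / (−ln 0.9501948) = 225.353; smallest integer m = 226.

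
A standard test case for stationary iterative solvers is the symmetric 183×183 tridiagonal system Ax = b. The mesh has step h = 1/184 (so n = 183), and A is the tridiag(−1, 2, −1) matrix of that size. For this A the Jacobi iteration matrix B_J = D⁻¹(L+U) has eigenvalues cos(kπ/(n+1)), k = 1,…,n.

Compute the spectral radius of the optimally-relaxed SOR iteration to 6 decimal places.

ρ_SOR = 0.966427

With n=183, ρ(Jacobi) = cos(π/184) = 0.999854.
√(1 − cos²(π/184)) = sin(π/184) ≈ 0.0170730.
Then 2/(1+√(1−ρ_J²)) = 2/(1+0.0170730); ω* = 2/1.0170730 = 1.966427.
[ρ_SOR] ω* − 1 = 0.966427.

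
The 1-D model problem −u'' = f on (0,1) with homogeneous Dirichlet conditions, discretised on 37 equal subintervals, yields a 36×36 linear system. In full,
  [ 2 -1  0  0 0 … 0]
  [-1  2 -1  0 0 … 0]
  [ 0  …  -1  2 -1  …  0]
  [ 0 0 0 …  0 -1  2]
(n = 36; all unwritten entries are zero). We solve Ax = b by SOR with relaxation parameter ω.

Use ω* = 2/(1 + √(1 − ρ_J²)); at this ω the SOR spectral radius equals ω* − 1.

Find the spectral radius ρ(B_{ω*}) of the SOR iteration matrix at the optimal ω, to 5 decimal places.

n=36: λ(B_J) = 1 − λ(A)/2 = cos(kπ/37); k=1 gives ρ_J = 0.99640.
root = sin(π/37) = 0.084806  (since 1−cos² = sin²).
ω* = 2/(1 + 0.084806) = 2/1.084806 = 1.84365.
and ρ(B_{ω*}) = 1.84365 − 1 = 0.84365.

ρ_SOR = 0.84365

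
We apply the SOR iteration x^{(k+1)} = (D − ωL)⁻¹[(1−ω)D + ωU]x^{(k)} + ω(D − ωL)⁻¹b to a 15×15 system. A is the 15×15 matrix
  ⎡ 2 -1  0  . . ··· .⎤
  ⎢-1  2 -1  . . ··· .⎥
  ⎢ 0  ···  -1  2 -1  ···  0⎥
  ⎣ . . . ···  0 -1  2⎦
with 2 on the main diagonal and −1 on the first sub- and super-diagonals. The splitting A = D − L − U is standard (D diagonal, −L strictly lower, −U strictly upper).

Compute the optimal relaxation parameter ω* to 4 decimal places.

½·tridiag(1,0,1) at n=15: λ_k = cos(kπ/16); max |λ| at k=1 ⇒ ρ_J = cos(π/16) ≈ 0.9808.
√(1 − cos²(π/16)) = sin(π/16) ≈ 0.19509.
Young: ω* = 2/(1+√(1−ρ_J²)) = 2/(1+0.19509) = 2/1.19509 = 1.6735.
Hence ρ(B_{ω*}) = 1.6735 − 1 = 0.6735.

ω* = 1.6735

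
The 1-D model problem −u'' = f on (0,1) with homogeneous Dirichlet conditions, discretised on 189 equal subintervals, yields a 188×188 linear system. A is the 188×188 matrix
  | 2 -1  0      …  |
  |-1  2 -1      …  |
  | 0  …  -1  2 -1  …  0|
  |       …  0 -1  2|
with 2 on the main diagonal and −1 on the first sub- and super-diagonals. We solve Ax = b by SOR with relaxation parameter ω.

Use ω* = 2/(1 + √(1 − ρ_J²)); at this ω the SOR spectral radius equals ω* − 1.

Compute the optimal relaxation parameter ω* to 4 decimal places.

ω* = 1.9673

With n=188, ρ(Jacobi) = cos(π/189) = 0.9999.
root = sin(π/189) = 0.01662  (since 1−cos² = sin²).
ω* = 2 / (1 + 0.01662) = 2 / 1.01662 ≈ 1.9673.
Hence ρ(B_{ω*}) = 1.9673 − 1 = 0.9673.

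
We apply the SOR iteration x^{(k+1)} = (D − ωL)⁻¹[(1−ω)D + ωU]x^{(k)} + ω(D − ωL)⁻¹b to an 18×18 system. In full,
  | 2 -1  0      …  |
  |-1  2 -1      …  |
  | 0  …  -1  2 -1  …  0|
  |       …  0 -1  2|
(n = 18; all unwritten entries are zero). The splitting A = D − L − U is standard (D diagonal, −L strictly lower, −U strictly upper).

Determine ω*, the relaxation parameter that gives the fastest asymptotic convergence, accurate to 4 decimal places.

[ρ_J] n=18: ρ(B_J) = cos(π/(n+1)) = cos(π/19) = 0.9864.
√(1 − cos²(π/19)) = sin(π/19) ≈ 0.16459.
Then 2/(1+√(1−ρ_J²)) = 2/(1+0.16459); ω* = 2/1.16459 = 1.7173.
ρ_SOR = ω* − 1 = 1.7173 − 1 = 0.7173.

ω* = 1.7173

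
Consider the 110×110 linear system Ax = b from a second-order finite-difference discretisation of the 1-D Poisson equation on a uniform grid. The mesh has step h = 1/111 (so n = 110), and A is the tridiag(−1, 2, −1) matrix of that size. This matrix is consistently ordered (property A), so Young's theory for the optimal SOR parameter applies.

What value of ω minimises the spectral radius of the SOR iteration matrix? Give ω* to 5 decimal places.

n=110: λ(B_J) = 1 − λ(A)/2 = cos(kπ/111); k=1 gives ρ_J = 0.99960.
root = sin(π/111) = 0.028299  (since 1−cos² = sin²).
ω* = 2/(1+0.028299) = 1.94496
ρ_SOR = ω* − 1 ≈ 0.94496.

ω* = 1.94496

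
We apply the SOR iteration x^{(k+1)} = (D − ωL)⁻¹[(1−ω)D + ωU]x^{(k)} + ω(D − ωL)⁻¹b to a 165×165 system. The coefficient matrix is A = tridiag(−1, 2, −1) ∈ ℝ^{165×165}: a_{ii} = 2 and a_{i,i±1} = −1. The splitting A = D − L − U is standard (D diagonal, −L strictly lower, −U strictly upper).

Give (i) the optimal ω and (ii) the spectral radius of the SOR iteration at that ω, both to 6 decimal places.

ω* = 1.962855, ρ_SOR = 0.962855

n=165: λ(B_J) = 1 − λ(A)/2 = cos(kπ/166); k=1 gives ρ_J = 0.999821.
√(1−ρ_J²) = |sin(π/166)| = 0.0189241
So ω* = 2/1.0189241 = 1.962855 (Young).
ρ(B_{ω*}) = ω*−1 = 0.962855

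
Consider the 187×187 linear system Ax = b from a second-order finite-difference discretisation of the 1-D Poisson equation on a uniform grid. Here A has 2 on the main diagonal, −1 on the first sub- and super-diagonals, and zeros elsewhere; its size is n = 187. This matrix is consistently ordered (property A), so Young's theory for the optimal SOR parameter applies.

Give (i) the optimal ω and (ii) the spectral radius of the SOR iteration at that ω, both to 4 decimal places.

ω* = 1.9671, ρ_SOR = 0.9671

n=187: λ(B_J) = 1 − λ(A)/2 = cos(kπ/188); k=1 gives ρ_J = 0.9999.
√(1−ρ_J²) simplifies to sin(π/188) = 0.01671.
So ω* = 2/1.01671 = 1.9671 (Young).
At ω = 1.9671 every |λ(B_ω)| = ω−1, so ρ_SOR = 0.9671.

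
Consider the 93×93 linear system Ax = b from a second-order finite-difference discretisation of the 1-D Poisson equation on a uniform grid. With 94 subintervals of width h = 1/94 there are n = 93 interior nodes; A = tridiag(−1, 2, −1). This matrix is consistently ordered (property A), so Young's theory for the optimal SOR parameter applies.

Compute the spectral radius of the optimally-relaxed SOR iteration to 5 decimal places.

ρ_SOR = 0.93533

n=93: λ(B_J) = 1 − λ(A)/2 = cos(kπ/94); k=1 gives ρ_J = 0.99944.
root = sin(π/94) = 0.033415  (since 1−cos² = sin²).
ω* = 2/(1 + 0.033415) = 2/1.033415 = 1.93533.
Hence ρ(B_{ω*}) = 1.93533 − 1 = 0.93533.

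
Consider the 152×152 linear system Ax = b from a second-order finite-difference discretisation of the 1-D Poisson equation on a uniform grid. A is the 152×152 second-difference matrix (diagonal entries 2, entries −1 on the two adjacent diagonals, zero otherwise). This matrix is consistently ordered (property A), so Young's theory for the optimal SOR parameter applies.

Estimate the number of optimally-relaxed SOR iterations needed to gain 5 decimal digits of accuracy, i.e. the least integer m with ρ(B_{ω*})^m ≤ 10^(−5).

m = 281

[ρ_J] n=152: ρ(B_J) = cos(π/(n+1)) = cos(π/153) = 0.9997892.
root = sin(π/153) = 0.0205318  (since 1−cos² = sin²).
ω* = 2/(1 + 0.0205318) = 2/1.0205318 = 1.9597625.
and ρ(B_{ω*}) = 1.9597625 − 1 = 0.9597625.
5·ln10 = 11.5129; −ln(0.9597625) = 0.0410694; m = ⌈11.5129/0.0410694⌉ = ⌈280.328⌉ = 281.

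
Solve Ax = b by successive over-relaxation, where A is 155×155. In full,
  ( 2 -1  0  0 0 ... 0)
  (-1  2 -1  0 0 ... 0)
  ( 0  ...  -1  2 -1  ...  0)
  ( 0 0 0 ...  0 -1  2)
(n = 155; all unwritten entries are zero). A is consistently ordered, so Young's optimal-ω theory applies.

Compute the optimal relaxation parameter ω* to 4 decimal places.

B_J for the 155×155 system has eigenvalues cos(kπ/156); ρ_J = cos(π/156) = 0.9998.
1 − cos²(π/156) = sin²(π/156) ⇒ √(1−ρ_J²) = sin(π/156) = 0.02014.
Then 2/(1+√(1−ρ_J²)) = 2/(1+0.02014); ω* = 2/1.02014 = 1.9605.
At ω = 1.9605 every |λ(B_ω)| = ω−1, so ρ_SOR = 0.9605.

ω* = 1.9605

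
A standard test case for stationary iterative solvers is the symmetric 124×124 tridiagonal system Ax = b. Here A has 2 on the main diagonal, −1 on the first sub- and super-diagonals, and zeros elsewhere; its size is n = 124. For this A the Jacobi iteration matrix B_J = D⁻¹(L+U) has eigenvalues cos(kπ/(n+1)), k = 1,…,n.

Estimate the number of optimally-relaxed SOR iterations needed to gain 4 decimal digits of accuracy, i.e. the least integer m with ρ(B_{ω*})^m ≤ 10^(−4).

½·tridiag(1,0,1) at n=124: λ_k = cos(kπ/125); max |λ| at k=1 ⇒ ρ_J = cos(π/125) ≈ 0.9996842.
√(1 − cos²(π/125)) = sin(π/125) ≈ 0.0251301.
ω* = 2/(1 + 0.0251301) = 2/1.0251301 = 1.9509719.
ρ_SOR = ω* − 1 = 1.9509719 − 1 = 0.9509719.
m ≥ 4·ln10 / (−ln 0.9509719) = 183.215; smallest integer m = 184.

m = 184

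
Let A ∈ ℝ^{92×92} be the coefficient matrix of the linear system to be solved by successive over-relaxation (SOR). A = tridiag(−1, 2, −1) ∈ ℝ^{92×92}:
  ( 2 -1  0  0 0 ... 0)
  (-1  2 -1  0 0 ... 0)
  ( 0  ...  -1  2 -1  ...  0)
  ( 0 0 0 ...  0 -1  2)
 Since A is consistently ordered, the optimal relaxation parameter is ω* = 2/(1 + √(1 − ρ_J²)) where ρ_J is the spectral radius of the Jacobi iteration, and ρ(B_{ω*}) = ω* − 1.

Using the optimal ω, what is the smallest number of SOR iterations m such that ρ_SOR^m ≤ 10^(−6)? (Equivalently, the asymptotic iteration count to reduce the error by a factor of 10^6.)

spectrum of D⁻¹(L+U) = {cos(kπ/93) : 1≤k≤92}; ρ_J = cos(π/93) = 0.9994295.
√(1−ρ_J²) simplifies to sin(π/93) = 0.0337741.
ω* = 2/(1 + 0.0337741) = 2/1.0337741 = 1.9346586.
[ρ_SOR] ω* − 1 = 0.9346586.
Need (0.9346586)^m ≤ 10^(−6): m ≥ 6·ln10/|ln 0.9346586| = 13.8155/0.067574 = 204.450 ⇒ m = 205.

m = 205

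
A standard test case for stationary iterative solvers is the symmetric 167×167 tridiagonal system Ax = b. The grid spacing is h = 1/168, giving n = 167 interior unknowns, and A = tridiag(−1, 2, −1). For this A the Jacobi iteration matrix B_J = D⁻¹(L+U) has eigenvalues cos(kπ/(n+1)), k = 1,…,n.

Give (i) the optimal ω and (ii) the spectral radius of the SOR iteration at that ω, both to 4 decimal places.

With n=167, ρ(Jacobi) = cos(π/168) = 0.9998.
√(1−ρ_J²) = |sin(π/168)| = 0.01870
Young: ω* = 2/(1+√(1−ρ_J²)) = 2/(1+0.01870) = 2/1.01870 = 1.9633.
and ρ(B_{ω*}) = 1.9633 − 1 = 0.9633.

ω* = 1.9633, ρ_SOR = 0.9633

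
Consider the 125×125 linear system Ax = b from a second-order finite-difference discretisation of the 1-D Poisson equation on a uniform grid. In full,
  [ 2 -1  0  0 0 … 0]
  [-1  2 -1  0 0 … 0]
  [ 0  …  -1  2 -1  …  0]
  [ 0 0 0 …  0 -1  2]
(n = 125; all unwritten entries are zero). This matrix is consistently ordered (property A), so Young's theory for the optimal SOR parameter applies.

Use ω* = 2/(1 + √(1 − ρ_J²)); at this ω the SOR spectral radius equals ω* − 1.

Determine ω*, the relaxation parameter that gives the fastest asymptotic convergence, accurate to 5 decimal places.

ω* = 1.95135

n=125: λ(B_J) = 1 − λ(A)/2 = cos(kπ/126); k=1 gives ρ_J = 0.99969.
root = sin(π/126) = 0.024931  (since 1−cos² = sin²).
So ω* = 2/1.024931 = 1.95135 (Young).
ρ(B_{ω*}) = ω*−1 = 0.95135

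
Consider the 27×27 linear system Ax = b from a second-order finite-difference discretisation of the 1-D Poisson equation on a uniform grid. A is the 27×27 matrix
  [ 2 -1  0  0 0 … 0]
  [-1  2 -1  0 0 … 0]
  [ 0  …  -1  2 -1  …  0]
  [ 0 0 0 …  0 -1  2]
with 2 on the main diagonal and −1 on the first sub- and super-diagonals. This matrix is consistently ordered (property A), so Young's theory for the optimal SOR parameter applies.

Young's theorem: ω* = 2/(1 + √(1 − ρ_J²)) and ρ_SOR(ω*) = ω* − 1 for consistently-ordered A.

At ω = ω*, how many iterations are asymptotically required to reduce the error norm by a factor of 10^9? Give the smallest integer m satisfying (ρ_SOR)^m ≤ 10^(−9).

With n=27, ρ(Jacobi) = cos(π/28) = 0.9937122.
1 − cos²(π/28) = sin²(π/28) ⇒ √(1−ρ_J²) = sin(π/28) = 0.1119645.
So ω* = 2/1.1119645 = 1.7986186 (Young).
At ω = 1.7986186 every |λ(B_ω)| = ω−1, so ρ_SOR = 0.7986186.
m ≥ 9·ln10 / (−ln 0.7986186) = 92.156; smallest integer m = 93.

m = 93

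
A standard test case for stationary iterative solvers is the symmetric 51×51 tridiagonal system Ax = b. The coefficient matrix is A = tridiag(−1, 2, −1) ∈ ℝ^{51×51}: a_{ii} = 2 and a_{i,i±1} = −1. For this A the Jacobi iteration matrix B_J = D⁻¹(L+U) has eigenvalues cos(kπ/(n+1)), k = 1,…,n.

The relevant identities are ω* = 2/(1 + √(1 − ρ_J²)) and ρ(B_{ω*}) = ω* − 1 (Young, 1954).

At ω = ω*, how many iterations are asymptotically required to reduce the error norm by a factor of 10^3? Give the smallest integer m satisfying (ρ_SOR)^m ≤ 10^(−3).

m = 58

B_J for the 51×51 system has eigenvalues cos(kπ/52); ρ_J = cos(π/52) = 0.9981756.
1 − cos²(π/52) = sin²(π/52) ⇒ √(1−ρ_J²) = sin(π/52) = 0.0603785.
ω* = 2/(1 + 0.0603785) = 2/1.0603785 = 1.8861190.
At ω = 1.8861190 every |λ(B_ω)| = ω−1, so ρ_SOR = 0.8861190.
m ≥ 3·ln10 / (−ln 0.8861190) = 57.134; smallest integer m = 58.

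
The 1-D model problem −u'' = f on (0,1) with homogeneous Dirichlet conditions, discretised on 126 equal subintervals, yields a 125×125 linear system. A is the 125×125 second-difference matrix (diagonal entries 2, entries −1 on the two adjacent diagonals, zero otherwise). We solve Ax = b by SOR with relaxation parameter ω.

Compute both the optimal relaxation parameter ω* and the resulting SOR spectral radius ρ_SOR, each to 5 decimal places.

spectrum of D⁻¹(L+U) = {cos(kπ/126) : 1≤k≤125}; ρ_J = cos(π/126) = 0.99969.
√(1 − cos²(π/126)) = sin(π/126) ≈ 0.024931.
ω* = 2/(1 + 0.024931) = 2/1.024931 = 1.95135.
ρ_SOR = ω* − 1 = 1.95135 − 1 = 0.95135.

ω* = 1.95135, ρ_SOR = 0.95135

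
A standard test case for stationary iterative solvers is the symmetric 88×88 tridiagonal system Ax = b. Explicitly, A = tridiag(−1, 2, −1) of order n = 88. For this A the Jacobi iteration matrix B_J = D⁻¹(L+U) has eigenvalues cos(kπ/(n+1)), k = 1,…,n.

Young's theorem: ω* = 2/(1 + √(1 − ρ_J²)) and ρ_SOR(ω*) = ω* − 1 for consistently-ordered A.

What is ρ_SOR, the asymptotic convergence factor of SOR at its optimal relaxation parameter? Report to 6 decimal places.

ρ_SOR = 0.931823

With n=88, ρ(Jacobi) = cos(π/89) = 0.999377.
√(1−ρ_J²) = |sin(π/89)| = 0.0352915
ω* = 2 / (1 + 0.0352915) = 2 / 1.0352915 ≈ 1.931823.
and ρ(B_{ω*}) = 1.931823 − 1 = 0.931823.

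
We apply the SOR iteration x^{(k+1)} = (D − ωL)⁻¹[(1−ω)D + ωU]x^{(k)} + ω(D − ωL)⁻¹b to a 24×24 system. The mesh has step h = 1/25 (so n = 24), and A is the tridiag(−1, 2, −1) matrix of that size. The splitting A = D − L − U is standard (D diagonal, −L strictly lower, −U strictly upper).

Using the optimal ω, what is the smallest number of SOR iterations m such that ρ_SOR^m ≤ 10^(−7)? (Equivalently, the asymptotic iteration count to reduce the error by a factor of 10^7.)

m = 64

B_J for the 24×24 system has eigenvalues cos(kπ/25); ρ_J = cos(π/25) = 0.9921147.
1 − cos²(π/25) = sin²(π/25) ⇒ √(1−ρ_J²) = sin(π/25) = 0.1253332.
Young: ω* = 2/(1+√(1−ρ_J²)) = 2/(1+0.1253332) = 2/1.1253332 = 1.7772514.
ρ_SOR = ω* − 1 = 1.7772514 − 1 = 0.7772514.
(0.7772514)^m ≤ 10^{−7}  ⇒  m·ln(0.7772514) ≤ −7·ln10  ⇒  m ≥ 63.963  ⇒  m = 64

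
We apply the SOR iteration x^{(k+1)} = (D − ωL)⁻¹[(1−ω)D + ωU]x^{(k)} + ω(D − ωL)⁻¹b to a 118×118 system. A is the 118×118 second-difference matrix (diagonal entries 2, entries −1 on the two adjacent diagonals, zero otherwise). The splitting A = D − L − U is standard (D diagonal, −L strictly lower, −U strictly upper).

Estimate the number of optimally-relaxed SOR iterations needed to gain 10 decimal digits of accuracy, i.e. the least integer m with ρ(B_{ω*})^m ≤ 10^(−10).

m = 437

spectrum of D⁻¹(L+U) = {cos(kπ/119) : 1≤k≤118}; ρ_J = cos(π/119) = 0.9996515.
1 − cos²(π/119) = sin²(π/119) ⇒ √(1−ρ_J²) = sin(π/119) = 0.0263969.
[ω*] 2 ÷ (1 + 0.0263969) = 2 ÷ 1.0263969 = 1.9485640.
and ρ(B_{ω*}) = 1.9485640 − 1 = 0.9485640.
For 10 digits: m = 10·ln10 / (−ln 0.9485640) = 23.0259/0.052806 = 436.047; round up → m = 437.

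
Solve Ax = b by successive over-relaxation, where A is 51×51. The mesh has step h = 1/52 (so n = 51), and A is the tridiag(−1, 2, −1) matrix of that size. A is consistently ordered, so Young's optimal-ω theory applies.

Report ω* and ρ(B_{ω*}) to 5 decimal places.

ω* = 1.88612, ρ_SOR = 0.88612

With n=51, ρ(Jacobi) = cos(π/52) = 0.99818.
root = sin(π/52) = 0.060378  (since 1−cos² = sin²).
ω* = 2 / (1 + 0.060378) = 2 / 1.060378 ≈ 1.88612.
and ρ(B_{ω*}) = 1.88612 − 1 = 0.88612.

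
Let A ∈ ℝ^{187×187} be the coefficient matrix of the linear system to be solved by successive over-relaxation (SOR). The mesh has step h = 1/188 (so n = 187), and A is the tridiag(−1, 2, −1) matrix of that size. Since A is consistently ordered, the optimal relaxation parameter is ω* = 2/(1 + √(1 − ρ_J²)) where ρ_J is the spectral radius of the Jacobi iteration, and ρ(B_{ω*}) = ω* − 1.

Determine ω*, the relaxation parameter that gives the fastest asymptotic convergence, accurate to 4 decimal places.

ρ_J = max_k |cos(kπ/188)| = cos(π/188) = 0.9999
√(1−ρ_J²) simplifies to sin(π/188) = 0.01671.
[ω*] 2 ÷ (1 + 0.01671) = 2 ÷ 1.01671 = 1.9671.
ρ_SOR = ω* − 1 ≈ 0.9671.

ω* = 1.9671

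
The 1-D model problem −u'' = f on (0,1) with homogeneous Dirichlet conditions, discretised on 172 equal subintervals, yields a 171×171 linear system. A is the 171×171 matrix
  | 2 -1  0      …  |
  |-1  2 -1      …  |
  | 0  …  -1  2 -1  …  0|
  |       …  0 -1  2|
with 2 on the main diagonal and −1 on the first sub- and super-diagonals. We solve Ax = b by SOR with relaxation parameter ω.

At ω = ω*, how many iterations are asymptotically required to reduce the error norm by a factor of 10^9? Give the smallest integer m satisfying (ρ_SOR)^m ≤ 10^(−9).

m = 568

½·tridiag(1,0,1) at n=171: λ_k = cos(kπ/172); max |λ| at k=1 ⇒ ρ_J = cos(π/172) ≈ 0.9998332.
√(1−ρ_J²) simplifies to sin(π/172) = 0.0182641.
ω* = 2 / (1 + 0.0182641) = 2 / 1.0182641 ≈ 1.9641270.
ρ_SOR = ω* − 1 = 1.9641270 − 1 = 0.9641270.
For 9 digits: m = 9·ln10 / (−ln 0.9641270) = 20.7233/0.0365323 = 567.260; round up → m = 568.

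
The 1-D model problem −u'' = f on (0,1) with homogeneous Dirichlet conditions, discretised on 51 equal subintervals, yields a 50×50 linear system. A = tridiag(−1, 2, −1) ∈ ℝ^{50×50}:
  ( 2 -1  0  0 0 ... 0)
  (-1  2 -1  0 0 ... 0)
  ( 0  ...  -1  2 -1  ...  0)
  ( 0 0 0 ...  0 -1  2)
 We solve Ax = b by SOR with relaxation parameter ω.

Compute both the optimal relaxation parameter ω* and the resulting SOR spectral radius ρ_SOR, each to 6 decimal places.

spectrum of D⁻¹(L+U) = {cos(kπ/51) : 1≤k≤50}; ρ_J = cos(π/51) = 0.998103.
√(1 − cos²(π/51)) = sin(π/51) ≈ 0.0615609.
ω* = 2/(1+0.0615609) = 1.884018
ρ_SOR = ω* − 1 = 1.884018 − 1 = 0.884018.

ω* = 1.884018, ρ_SOR = 0.884018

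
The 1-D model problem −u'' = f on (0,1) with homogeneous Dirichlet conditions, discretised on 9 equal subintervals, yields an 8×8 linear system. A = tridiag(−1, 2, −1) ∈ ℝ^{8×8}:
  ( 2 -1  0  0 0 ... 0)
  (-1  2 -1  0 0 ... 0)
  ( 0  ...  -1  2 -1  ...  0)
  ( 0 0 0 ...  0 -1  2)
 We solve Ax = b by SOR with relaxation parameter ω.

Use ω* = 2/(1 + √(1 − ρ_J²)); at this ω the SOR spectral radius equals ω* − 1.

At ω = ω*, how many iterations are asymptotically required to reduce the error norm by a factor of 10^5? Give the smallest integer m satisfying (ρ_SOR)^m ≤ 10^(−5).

B_J for the 8×8 system has eigenvalues cos(kπ/9); ρ_J = cos(π/9) = 0.9396926.
√(1 − cos²(π/9)) = sin(π/9) ≈ 0.3420201.
So ω* = 2/1.3420201 = 1.4902906 (Young).
[ρ_SOR] ω* − 1 = 0.4902906.
ρ_SOR^m ≤ 10^(−5) ⇔ m ≥ 5·ln10/(−ln 0.4902906) = 11.5129/0.712757 = 16.153; m = ⌈16.153⌉ = 17.

m = 17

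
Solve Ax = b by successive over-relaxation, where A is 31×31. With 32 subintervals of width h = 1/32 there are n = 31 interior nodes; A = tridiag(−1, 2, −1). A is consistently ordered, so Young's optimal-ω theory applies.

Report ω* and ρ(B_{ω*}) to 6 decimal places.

[ρ_J] n=31: ρ(B_J) = cos(π/(n+1)) = cos(π/32) = 0.995185.
√(1−ρ_J²) simplifies to sin(π/32) = 0.0980171.
[ω*] 2 ÷ (1 + 0.0980171) = 2 ÷ 1.0980171 = 1.821465.
and ρ(B_{ω*}) = 1.821465 − 1 = 0.821465.

ω* = 1.821465, ρ_SOR = 0.821465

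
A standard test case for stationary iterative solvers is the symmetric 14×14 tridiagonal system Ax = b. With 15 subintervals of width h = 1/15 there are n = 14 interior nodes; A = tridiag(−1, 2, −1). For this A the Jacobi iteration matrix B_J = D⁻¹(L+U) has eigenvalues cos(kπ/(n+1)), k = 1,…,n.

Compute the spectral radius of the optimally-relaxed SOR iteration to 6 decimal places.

ρ_SOR = 0.655750

ρ_J = max_k |cos(kπ/15)| = cos(π/15) = 0.978148
1 − cos²(π/15) = sin²(π/15) ⇒ √(1−ρ_J²) = sin(π/15) = 0.2079117.
ω* = 2/(1+0.2079117) = 1.655750
ρ_SOR = ω* − 1 ≈ 0.655750.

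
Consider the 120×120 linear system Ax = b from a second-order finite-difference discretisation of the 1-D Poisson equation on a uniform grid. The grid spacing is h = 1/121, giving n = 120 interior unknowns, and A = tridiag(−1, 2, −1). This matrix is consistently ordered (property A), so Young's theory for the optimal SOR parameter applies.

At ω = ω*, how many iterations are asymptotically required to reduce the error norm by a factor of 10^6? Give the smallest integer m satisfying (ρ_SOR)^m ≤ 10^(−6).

m = 267

B_J for the 120×120 system has eigenvalues cos(kπ/121); ρ_J = cos(π/121) = 0.9996630.
√(1−ρ_J²) = |sin(π/121)| = 0.0259607
So ω* = 2/1.0259607 = 1.9493924 (Young).
ρ(B_{ω*}) = ω*−1 = 0.9493924
m ≥ 6·ln10 / (−ln 0.9493924) = 266.025; smallest integer m = 267.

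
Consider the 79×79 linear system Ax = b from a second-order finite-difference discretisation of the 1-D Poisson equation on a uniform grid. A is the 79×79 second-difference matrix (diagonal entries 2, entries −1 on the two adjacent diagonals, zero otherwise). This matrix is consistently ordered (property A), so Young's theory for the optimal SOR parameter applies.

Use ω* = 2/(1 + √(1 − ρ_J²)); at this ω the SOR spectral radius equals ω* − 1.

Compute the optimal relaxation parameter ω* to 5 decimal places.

ω* = 1.92445

ρ_J = max_k |cos(kπ/80)| = cos(π/80) = 0.99923
root = sin(π/80) = 0.039260  (since 1−cos² = sin²).
So ω* = 2/1.039260 = 1.92445 (Young).
ρ_SOR = ω* − 1 = 1.92445 − 1 = 0.92445.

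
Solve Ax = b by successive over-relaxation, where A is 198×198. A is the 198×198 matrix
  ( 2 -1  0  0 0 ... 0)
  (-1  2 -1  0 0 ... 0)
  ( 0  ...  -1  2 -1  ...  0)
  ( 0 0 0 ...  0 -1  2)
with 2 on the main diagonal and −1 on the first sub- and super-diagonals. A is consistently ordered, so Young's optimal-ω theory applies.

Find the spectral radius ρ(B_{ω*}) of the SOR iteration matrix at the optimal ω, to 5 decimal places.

With n=198, ρ(Jacobi) = cos(π/199) = 0.99988.
√(1−ρ_J²) simplifies to sin(π/199) = 0.015786.
ω* = 2/(1 + 0.015786) = 2/1.015786 = 1.96892.
Hence ρ(B_{ω*}) = 1.96892 − 1 = 0.96892.

ρ_SOR = 0.96892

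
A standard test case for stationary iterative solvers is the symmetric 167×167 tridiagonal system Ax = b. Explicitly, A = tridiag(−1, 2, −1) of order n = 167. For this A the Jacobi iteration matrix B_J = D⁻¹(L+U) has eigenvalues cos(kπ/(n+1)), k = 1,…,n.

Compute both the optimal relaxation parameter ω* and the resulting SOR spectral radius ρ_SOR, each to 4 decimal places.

ρ_J = max_k |cos(kπ/168)| = cos(π/168) = 0.9998
1 − cos²(π/168) = sin²(π/168) ⇒ √(1−ρ_J²) = sin(π/168) = 0.01870.
So ω* = 2/1.01870 = 1.9633 (Young).
and ρ(B_{ω*}) = 1.9633 − 1 = 0.9633.

ω* = 1.9633, ρ_SOR = 0.9633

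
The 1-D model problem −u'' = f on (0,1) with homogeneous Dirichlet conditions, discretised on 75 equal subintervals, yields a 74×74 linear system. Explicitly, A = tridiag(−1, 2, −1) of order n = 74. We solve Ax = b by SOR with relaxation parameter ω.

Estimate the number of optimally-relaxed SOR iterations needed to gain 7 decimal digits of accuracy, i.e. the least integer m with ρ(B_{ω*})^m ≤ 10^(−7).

ρ_J = max_k |cos(kπ/75)| = cos(π/75) = 0.9991228
root = sin(π/75) = 0.0418757  (since 1−cos² = sin²).
ω* = 2 / (1 + 0.0418757) = 2 / 1.0418757 ≈ 1.9196148.
ρ_SOR = ω* − 1 = 1.9196148 − 1 = 0.9196148.
(0.9196148)^m ≤ 10^{−7}  ⇒  m·ln(0.9196148) ≤ −7·ln10  ⇒  m ≥ 192.339  ⇒  m = 193

m = 193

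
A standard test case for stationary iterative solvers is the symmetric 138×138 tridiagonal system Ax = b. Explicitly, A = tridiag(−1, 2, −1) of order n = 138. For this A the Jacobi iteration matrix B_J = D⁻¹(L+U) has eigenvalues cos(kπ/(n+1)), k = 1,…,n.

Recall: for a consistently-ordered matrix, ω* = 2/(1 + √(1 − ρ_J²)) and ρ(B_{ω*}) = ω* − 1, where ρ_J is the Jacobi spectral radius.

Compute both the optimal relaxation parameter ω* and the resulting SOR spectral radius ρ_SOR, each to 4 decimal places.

ω* = 1.9558, ρ_SOR = 0.9558

n=138: λ(B_J) = 1 − λ(A)/2 = cos(kπ/139); k=1 gives ρ_J = 0.9997.
√(1−ρ_J²) = |sin(π/139)| = 0.02260
So ω* = 2/1.02260 = 1.9558 (Young).
ρ(B_{ω*}) = ω*−1 = 0.9558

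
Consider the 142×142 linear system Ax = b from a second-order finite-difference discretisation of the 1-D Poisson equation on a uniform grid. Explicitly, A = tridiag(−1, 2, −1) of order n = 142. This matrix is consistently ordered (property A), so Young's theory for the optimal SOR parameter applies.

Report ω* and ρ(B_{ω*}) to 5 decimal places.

ω* = 1.95701, ρ_SOR = 0.95701

n=142: λ(B_J) = 1 − λ(A)/2 = cos(kπ/143); k=1 gives ρ_J = 0.99976.
√(1 − cos²(π/143)) = sin(π/143) ≈ 0.021967.
[ω*] 2 ÷ (1 + 0.021967) = 2 ÷ 1.021967 = 1.95701.
[ρ_SOR] ω* − 1 = 0.95701.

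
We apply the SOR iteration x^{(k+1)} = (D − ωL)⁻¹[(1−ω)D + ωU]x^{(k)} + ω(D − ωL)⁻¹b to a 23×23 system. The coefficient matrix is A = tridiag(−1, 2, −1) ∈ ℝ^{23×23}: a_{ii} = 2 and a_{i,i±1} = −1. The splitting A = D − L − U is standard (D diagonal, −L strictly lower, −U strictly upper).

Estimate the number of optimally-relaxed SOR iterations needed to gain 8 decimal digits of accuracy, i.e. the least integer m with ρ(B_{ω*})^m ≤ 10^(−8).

[ρ_J] n=23: ρ(B_J) = cos(π/(n+1)) = cos(π/24) = 0.9914449.
1 − cos²(π/24) = sin²(π/24) ⇒ √(1−ρ_J²) = sin(π/24) = 0.1305262.
[ω*] 2 ÷ (1 + 0.1305262) = 2 ÷ 1.1305262 = 1.7690877.
ρ(B_{ω*}) = ω*−1 = 0.7690877
ρ_SOR^m ≤ 10^(−8) ⇔ m ≥ 8·ln10/(−ln 0.7690877) = 18.4207/0.26255 = 70.161; m = ⌈70.161⌉ = 71.

m = 71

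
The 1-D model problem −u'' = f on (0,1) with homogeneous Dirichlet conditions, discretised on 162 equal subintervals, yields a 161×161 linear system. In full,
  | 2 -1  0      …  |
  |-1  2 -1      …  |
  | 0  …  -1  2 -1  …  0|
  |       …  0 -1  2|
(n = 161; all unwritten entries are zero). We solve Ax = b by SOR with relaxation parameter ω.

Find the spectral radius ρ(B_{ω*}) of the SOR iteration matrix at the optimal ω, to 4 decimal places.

B_J for the 161×161 system has eigenvalues cos(kπ/162); ρ_J = cos(π/162) = 0.9998.
√(1−ρ_J²) simplifies to sin(π/162) = 0.01939.
ω* = 2 / (1 + 0.01939) = 2 / 1.01939 ≈ 1.9620.
and ρ(B_{ω*}) = 1.9620 − 1 = 0.9620.

ρ_SOR = 0.9620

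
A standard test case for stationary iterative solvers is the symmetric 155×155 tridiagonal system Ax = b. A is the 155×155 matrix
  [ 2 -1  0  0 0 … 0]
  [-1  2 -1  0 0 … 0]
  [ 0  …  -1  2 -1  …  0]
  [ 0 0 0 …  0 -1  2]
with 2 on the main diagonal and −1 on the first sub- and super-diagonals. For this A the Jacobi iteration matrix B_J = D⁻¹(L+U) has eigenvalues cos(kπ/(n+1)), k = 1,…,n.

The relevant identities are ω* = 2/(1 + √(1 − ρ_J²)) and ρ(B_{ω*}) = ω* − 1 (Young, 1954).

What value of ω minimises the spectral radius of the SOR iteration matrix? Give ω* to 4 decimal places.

ω* = 1.9605

ρ_J = max_k |cos(kπ/156)| = cos(π/156) = 0.9998
√(1−ρ_J²) simplifies to sin(π/156) = 0.02014.
Young: ω* = 2/(1+√(1−ρ_J²)) = 2/(1+0.02014) = 2/1.02014 = 1.9605.
Hence ρ(B_{ω*}) = 1.9605 − 1 = 0.9605.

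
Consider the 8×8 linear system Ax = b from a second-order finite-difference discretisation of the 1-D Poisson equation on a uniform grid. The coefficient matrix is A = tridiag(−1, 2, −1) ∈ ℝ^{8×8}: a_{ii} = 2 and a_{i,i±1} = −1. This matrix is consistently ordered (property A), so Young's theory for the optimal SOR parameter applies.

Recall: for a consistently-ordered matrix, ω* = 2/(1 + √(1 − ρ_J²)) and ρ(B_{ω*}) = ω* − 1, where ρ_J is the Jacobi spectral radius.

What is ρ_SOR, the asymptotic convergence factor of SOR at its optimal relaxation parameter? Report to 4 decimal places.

ρ_SOR = 0.4903

With n=8, ρ(Jacobi) = cos(π/9) = 0.9397.
√(1−ρ_J²) = |sin(π/9)| = 0.34202
Young: ω* = 2/(1+√(1−ρ_J²)) = 2/(1+0.34202) = 2/1.34202 = 1.4903.
ρ_SOR = ω* − 1 = 1.4903 − 1 = 0.4903.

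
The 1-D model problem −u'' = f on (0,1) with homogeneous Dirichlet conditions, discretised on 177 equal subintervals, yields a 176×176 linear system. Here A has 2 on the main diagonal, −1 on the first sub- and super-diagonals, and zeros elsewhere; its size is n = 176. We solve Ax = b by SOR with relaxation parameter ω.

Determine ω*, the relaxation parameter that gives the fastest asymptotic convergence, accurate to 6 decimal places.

ω* = 1.965123

With n=176, ρ(Jacobi) = cos(π/177) = 0.999842.
root = sin(π/177) = 0.0177482  (since 1−cos² = sin²).
ω* = 2 / (1 + 0.0177482) = 2 / 1.0177482 ≈ 1.965123.
and ρ(B_{ω*}) = 1.965123 − 1 = 0.965123.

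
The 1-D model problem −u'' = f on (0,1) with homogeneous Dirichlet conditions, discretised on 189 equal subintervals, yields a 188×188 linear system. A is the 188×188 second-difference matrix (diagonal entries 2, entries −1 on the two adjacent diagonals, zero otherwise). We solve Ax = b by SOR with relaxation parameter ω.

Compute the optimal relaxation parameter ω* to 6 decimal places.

ω* = 1.967301

ρ_J = max_k |cos(kπ/189)| = cos(π/189) = 0.999862
√(1−ρ_J²) = |sin(π/189)| = 0.0166214
Young: ω* = 2/(1+√(1−ρ_J²)) = 2/(1+0.0166214) = 2/1.0166214 = 1.967301.
ρ_SOR = ω* − 1 ≈ 0.967301.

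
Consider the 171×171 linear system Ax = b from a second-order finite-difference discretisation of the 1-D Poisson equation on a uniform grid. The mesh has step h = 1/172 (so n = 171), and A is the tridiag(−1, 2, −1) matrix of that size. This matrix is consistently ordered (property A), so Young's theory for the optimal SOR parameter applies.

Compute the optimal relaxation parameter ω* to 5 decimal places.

spectrum of D⁻¹(L+U) = {cos(kπ/172) : 1≤k≤171}; ρ_J = cos(π/172) = 0.99983.
√(1−ρ_J²) = |sin(π/172)| = 0.018264
Then 2/(1+√(1−ρ_J²)) = 2/(1+0.018264); ω* = 2/1.018264 = 1.96413.
At ω = 1.96413 every |λ(B_ω)| = ω−1, so ρ_SOR = 0.96413.

ω* = 1.96413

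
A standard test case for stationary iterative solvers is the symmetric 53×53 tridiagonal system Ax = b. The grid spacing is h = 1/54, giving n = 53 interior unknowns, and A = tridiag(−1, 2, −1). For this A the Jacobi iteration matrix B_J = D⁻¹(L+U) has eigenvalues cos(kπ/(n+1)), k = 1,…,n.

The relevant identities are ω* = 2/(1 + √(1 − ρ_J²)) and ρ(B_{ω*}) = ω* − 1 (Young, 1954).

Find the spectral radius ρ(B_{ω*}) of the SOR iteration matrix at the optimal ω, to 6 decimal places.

spectrum of D⁻¹(L+U) = {cos(kπ/54) : 1≤k≤53}; ρ_J = cos(π/54) = 0.998308.
√(1−ρ_J²) simplifies to sin(π/54) = 0.0581448.
ω* = 2/(1 + 0.0581448) = 2/1.0581448 = 1.890100.
[ρ_SOR] ω* − 1 = 0.890100.

ρ_SOR = 0.890100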